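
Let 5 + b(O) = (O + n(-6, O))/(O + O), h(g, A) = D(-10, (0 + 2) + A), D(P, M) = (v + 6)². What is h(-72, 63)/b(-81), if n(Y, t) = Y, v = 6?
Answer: -7776/241 ≈ -32.266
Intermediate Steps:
D(P, M) = 144 (D(P, M) = (6 + 6)² = 12² = 144)
h(g, A) = 144
b(O) = -5 + (-6 + O)/(2*O) (b(O) = -5 + (O - 6)/(O + O) = -5 + (-6 + O)/((2*O)) = -5 + (-6 + O)*(1/(2*O)) = -5 + (-6 + O)/(2*O))
h(-72, 63)/b(-81) = 144/(-9/2 - 3/(-81)) = 144/(-9/2 - 3*(-1/81)) = 144/(-9/2 + 1/27) = 144/(-241/54) = 144*(-54/241) = -7776/241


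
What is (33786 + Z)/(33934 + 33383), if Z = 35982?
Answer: 1224/1181 ≈ 1.0364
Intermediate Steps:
(33786 + Z)/(33934 + 33383) = (33786 + 35982)/(33934 + 33383) = 69768/67317 = 69768*(1/67317) = 1224/1181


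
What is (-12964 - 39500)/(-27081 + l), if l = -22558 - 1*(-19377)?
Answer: 26232/15131 ≈ 1.7337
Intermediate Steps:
l = -3181 (l = -22558 + 19377 = -3181)
(-12964 - 39500)/(-27081 + l) = (-12964 - 39500)/(-27081 - 3181) = -52464/(-30262) = -52464*(-1/30262) = 26232/15131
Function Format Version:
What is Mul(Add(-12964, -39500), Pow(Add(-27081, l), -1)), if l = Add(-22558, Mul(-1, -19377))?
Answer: Rational(26232, 15131) ≈ 1.7337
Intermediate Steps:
l = -3181 (l = Add(-22558, 19377) = -3181)
Mul(Add(-12964, -39500), Pow(Add(-27081, l), -1)) = Mul(Add(-12964, -39500), Pow(Add(-27081, -3181), -1)) = Mul(-52464, Pow(-30262, -1)) = Mul(-52464, Rational(-1, 30262)) = Rational(26232, 15131)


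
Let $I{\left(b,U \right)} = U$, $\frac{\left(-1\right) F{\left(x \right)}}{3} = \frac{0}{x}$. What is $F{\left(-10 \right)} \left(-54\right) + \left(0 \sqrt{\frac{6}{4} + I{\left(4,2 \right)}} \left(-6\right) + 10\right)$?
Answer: $10$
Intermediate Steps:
$F{\left(x \right)} = 0$ ($F{\left(x \right)} = - 3 \frac{0}{x} = \left(-3\right) 0 = 0$)
$F{\left(-10 \right)} \left(-54\right) + \left(0 \sqrt{\frac{6}{4} + I{\left(4,2 \right)}} \left(-6\right) + 10\right) = 0 \left(-54\right) + \left(0 \sqrt{\frac{6}{4} + 2} \left(-6\right) + 10\right) = 0 + \left(0 \sqrt{6 \cdot \frac{1}{4} + 2} \left(-6\right) + 10\right) = 0 + \left(0 \sqrt{\frac{3}{2} + 2} \left(-6\right) + 10\right) = 0 + \left(0 \sqrt{\frac{7}{2}} \left(-6\right) + 10\right) = 0 + \left(0 \frac{\sqrt{14}}{2} \left(-6\right) + 10\right) = 0 + \left(0 \left(-6\right) + 10\right) = 0 + \left(0 + 10\right) = 0 + 10 = 10$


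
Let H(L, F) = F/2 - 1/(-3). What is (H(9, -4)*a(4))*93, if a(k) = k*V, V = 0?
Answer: 0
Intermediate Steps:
a(k) = 0 (a(k) = k*0 = 0)
H(L, F) = ⅓ + F/2 (H(L, F) = F*(½) - 1*(-⅓) = F/2 + ⅓ = ⅓ + F/2)
(H(9, -4)*a(4))*93 = ((⅓ + (½)*(-4))*0)*93 = ((⅓ - 2)*0)*93 = -5/3*0*93 = 0*93 = 0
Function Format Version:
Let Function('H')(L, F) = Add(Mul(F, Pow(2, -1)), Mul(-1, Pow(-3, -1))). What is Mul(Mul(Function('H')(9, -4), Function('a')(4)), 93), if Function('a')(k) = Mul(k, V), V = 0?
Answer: 0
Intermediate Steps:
Function('a')(k) = 0 (Function('a')(k) = Mul(k, 0) = 0)
Function('H')(L, F) = Add(Rational(1, 3), Mul(Rational(1, 2), F)) (Function('H')(L, F) = Add(Mul(F, Rational(1, 2)), Mul(-1, Rational(-1, 3))) = Add(Mul(Rational(1, 2), F), Rational(1, 3)) = Add(Rational(1, 3), Mul(Rational(1, 2), F)))
Mul(Mul(Function('H')(9, -4), Function('a')(4)), 93) = Mul(Mul(Add(Rational(1, 3), Mul(Rational(1, 2), -4)), 0), 93) = Mul(Mul(Add(Rational(1, 3), -2), 0), 93) = Mul(Mul(Rational(-5, 3), 0), 93) = Mul(0, 93) = 0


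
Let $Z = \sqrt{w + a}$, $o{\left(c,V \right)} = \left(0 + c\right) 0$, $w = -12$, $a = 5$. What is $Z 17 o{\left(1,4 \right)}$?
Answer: $0$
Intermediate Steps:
$o{\left(c,V \right)} = 0$ ($o{\left(c,V \right)} = c 0 = 0$)
$Z = i \sqrt{7}$ ($Z = \sqrt{-12 + 5} = \sqrt{-7} = i \sqrt{7} \approx 2.6458 i$)
$Z 17 o{\left(1,4 \right)} = i \sqrt{7} \cdot 17 \cdot 0 = 17 i \sqrt{7} \cdot 0 = 0$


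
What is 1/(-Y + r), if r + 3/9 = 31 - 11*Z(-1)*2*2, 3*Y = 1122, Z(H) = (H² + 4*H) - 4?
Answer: -3/106 ≈ -0.028302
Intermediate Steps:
Z(H) = -4 + H² + 4*H
Y = 374 (Y = (⅓)*1122 = 374)
r = 1016/3 (r = -⅓ + (31 - 11*(-4 + (-1)² + 4*(-1))*2*2) = -⅓ + (31 - 11*(-4 + 1 - 4)*2*2) = -⅓ + (31 - 11*(-7*2)*2) = -⅓ + (31 - (-154)*2) = -⅓ + (31 - 11*(-28)) = -⅓ + (31 + 308) = -⅓ + 339 = 1016/3 ≈ 338.67)
1/(-Y + r) = 1/(-1*374 + 1016/3) = 1/(-374 + 1016/3) = 1/(-106/3) = -3/106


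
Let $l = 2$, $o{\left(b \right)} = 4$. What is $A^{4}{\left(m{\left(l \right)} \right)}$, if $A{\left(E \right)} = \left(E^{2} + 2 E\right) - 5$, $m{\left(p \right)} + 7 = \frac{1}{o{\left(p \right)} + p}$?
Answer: $\frac{1036488922561}{1679616} \approx 6.171 \cdot 10^{5}$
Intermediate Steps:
$m{\left(p \right)} = -7 + \frac{1}{4 + p}$
$A{\left(E \right)} = -5 + E^{2} + 2 E$
$A^{4}{\left(m{\left(l \right)} \right)} = \left(-5 + \left(\frac{-27 - 14}{4 + 2}\right)^{2} + 2 \frac{-27 - 14}{4 + 2}\right)^{4} = \left(-5 + \left(\frac{-27 - 14}{6}\right)^{2} + 2 \frac{-27 - 14}{6}\right)^{4} = \left(-5 + \left(\frac{1}{6} \left(-41\right)\right)^{2} + 2 \cdot \frac{1}{6} \left(-41\right)\right)^{4} = \left(-5 + \left(- \frac{41}{6}\right)^{2} + 2 \left(- \frac{41}{6}\right)\right)^{4} = \left(-5 + \frac{1681}{36} - \frac{41}{3}\right)^{4} = \left(\frac{1009}{36}\right)^{4} = \frac{1036488922561}{1679616}$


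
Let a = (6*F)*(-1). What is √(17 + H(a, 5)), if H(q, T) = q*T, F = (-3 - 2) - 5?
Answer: √317 ≈ 17.805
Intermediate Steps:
F = -10 (F = -5 - 5 = -10)
a = 60 (a = (6*(-10))*(-1) = -60*(-1) = 60)
H(q, T) = T*q
√(17 + H(a, 5)) = √(17 + 5*60) = √(17 + 300) = √317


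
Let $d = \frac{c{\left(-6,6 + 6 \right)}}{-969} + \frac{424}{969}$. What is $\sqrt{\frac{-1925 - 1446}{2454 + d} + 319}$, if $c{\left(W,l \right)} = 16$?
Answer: $\frac{\sqrt{690751994898}}{46634} \approx 17.822$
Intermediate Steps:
$d = \frac{8}{19}$ ($d = \frac{16}{-969} + \frac{424}{969} = 16 \left(- \frac{1}{969}\right) + 424 \cdot \frac{1}{969} = - \frac{16}{969} + \frac{424}{969} = \frac{8}{19} \approx 0.42105$)
$\sqrt{\frac{-1925 - 1446}{2454 + d} + 319} = \sqrt{\frac{-1925 - 1446}{2454 + \frac{8}{19}} + 319} = \sqrt{- \frac{3371}{\frac{46634}{19}} + 319} = \sqrt{\left(-3371\right) \frac{19}{46634} + 319} = \sqrt{- \frac{64049}{46634} + 319} = \sqrt{\frac{14812197}{46634}} = \frac{\sqrt{690751994898}}{46634}$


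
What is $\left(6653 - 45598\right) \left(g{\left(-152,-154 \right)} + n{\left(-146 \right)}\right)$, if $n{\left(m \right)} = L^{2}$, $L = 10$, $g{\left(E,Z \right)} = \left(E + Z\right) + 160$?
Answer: $1791470$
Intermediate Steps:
$g{\left(E,Z \right)} = 160 + E + Z$
$n{\left(m \right)} = 100$ ($n{\left(m \right)} = 10^{2} = 100$)
$\left(6653 - 45598\right) \left(g{\left(-152,-154 \right)} + n{\left(-146 \right)}\right) = \left(6653 - 45598\right) \left(\left(160 - 152 - 154\right) + 100\right) = - 38945 \left(-146 + 100\right) = \left(-38945\right) \left(-46\right) = 1791470$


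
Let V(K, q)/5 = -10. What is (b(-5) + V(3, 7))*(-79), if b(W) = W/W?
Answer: 3871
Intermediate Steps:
b(W) = 1
V(K, q) = -50 (V(K, q) = 5*(-10) = -50)
(b(-5) + V(3, 7))*(-79) = (1 - 50)*(-79) = -49*(-79) = 3871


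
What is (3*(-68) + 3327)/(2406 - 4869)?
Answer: -1041/821 ≈ -1.2680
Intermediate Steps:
(3*(-68) + 3327)/(2406 - 4869) = (-204 + 3327)/(-2463) = 3123*(-1/2463) = -1041/821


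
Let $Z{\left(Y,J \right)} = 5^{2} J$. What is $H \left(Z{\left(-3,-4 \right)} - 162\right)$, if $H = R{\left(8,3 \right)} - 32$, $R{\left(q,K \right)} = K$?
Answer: $7598$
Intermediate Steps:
$Z{\left(Y,J \right)} = 25 J$
$H = -29$ ($H = 3 - 32 = -29$)
$H \left(Z{\left(-3,-4 \right)} - 162\right) = - 29 \left(25 \left(-4\right) - 162\right) = - 29 \left(-100 - 162\right) = \left(-29\right) \left(-262\right) = 7598$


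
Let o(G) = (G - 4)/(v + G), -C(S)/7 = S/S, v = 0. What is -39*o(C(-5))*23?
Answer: -9867/7 ≈ -1409.6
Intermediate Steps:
C(S) = -7 (C(S) = -7*S/S = -7*1 = -7)
o(G) = (-4 + G)/G (o(G) = (G - 4)/(0 + G) = (-4 + G)/G)
-39*o(C(-5))*23 = -39*(-4 - 7)/(-7)*23 = -(-39)*(-11)/7*23 = -39*11/7*23 = -429/7*23 = -9867/7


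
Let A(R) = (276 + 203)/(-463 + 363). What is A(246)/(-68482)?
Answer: 479/6848200 ≈ 6.9945e-5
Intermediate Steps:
A(R) = -479/100 (A(R) = 479/(-100) = 479*(-1/100) = -479/100)
A(246)/(-68482) = -479/100/(-68482) = -479/100*(-1/68482) = 479/6848200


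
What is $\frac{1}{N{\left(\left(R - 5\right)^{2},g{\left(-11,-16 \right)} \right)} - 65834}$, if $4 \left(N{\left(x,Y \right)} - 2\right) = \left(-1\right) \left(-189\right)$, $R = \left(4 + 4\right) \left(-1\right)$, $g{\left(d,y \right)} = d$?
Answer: $- \frac{4}{263139} \approx -1.5201 \cdot 10^{-5}$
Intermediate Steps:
$R = -8$ ($R = 8 \left(-1\right) = -8$)
$N{\left(x,Y \right)} = \frac{197}{4}$ ($N{\left(x,Y \right)} = 2 + \frac{\left(-1\right) \left(-189\right)}{4} = 2 + \frac{1}{4} \cdot 189 = 2 + \frac{189}{4} = \frac{197}{4}$)
$\frac{1}{N{\left(\left(R - 5\right)^{2},g{\left(-11,-16 \right)} \right)} - 65834} = \frac{1}{\frac{197}{4} - 65834} = \frac{1}{- \frac{263139}{4}} = - \frac{4}{263139}$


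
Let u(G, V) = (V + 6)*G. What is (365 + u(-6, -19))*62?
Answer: 27466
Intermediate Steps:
u(G, V) = G*(6 + V) (u(G, V) = (6 + V)*G = G*(6 + V))
(365 + u(-6, -19))*62 = (365 - 6*(6 - 19))*62 = (365 - 6*(-13))*62 = (365 + 78)*62 = 443*62 = 27466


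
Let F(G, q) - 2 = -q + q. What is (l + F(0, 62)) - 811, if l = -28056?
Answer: -28865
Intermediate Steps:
F(G, q) = 2 (F(G, q) = 2 + (-q + q) = 2 + 0 = 2)
(l + F(0, 62)) - 811 = (-28056 + 2) - 811 = -28054 - 811 = -28865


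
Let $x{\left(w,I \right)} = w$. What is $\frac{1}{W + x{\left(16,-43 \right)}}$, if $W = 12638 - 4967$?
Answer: $\frac{1}{7687} \approx 0.00013009$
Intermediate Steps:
$W = 7671$
$\frac{1}{W + x{\left(16,-43 \right)}} = \frac{1}{7671 + 16} = \frac{1}{7687}$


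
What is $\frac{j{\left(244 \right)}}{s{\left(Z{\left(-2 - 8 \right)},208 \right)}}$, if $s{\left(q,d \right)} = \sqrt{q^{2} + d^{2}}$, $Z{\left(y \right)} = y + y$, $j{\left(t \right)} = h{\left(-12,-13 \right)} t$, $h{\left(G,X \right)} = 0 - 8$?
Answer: $- \frac{488 \sqrt{2729}}{2729} \approx -9.3415$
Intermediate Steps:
$h{\left(G,X \right)} = -8$ ($h{\left(G,X \right)} = 0 - 8 = -8$)
$j{\left(t \right)} = - 8 t$
$Z{\left(y \right)} = 2 y$
$s{\left(q,d \right)} = \sqrt{d^{2} + q^{2}}$
$\frac{j{\left(244 \right)}}{s{\left(Z{\left(-2 - 8 \right)},208 \right)}} = \frac{\left(-8\right) 244}{\sqrt{208^{2} + \left(2 \left(-2 - 8\right)\right)^{2}}} = - \frac{1952}{\sqrt{43264 + \left(2 \left(-2 - 8\right)\right)^{2}}} = - \frac{1952}{\sqrt{43264 + \left(2 \left(-10\right)\right)^{2}}} = - \frac{1952}{\sqrt{43264 + \left(-20\right)^{2}}} = - \frac{1952}{\sqrt{43264 + 400}} = - \frac{1952}{\sqrt{43664}} = - \frac{1952}{4 \sqrt{2729}} = - 1952 \frac{\sqrt{2729}}{10916} = - \frac{488 \sqrt{2729}}{2729}$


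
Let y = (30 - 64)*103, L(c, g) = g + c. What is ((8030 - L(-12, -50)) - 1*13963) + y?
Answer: -9373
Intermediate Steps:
L(c, g) = c + g
y = -3502 (y = -34*103 = -3502)
((8030 - L(-12, -50)) - 1*13963) + y = ((8030 - (-12 - 50)) - 1*13963) - 3502 = ((8030 - 1*(-62)) - 13963) - 3502 = ((8030 + 62) - 13963) - 3502 = (8092 - 13963) - 3502 = -5871 - 3502 = -9373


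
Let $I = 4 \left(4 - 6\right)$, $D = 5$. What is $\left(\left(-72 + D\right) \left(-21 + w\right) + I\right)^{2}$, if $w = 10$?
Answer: $531441$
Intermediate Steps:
$I = -8$ ($I = 4 \left(-2\right) = -8$)
$\left(\left(-72 + D\right) \left(-21 + w\right) + I\right)^{2} = \left(\left(-72 + 5\right) \left(-21 + 10\right) - 8\right)^{2} = \left(\left(-67\right) \left(-11\right) - 8\right)^{2} = \left(737 - 8\right)^{2} = 729^{2} = 531441$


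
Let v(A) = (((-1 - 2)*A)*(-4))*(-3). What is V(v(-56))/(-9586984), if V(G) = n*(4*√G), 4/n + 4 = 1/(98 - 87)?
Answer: 24*√14/4684549 ≈ 1.9169e-5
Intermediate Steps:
n = -44/43 (n = 4/(-4 + 1/(98 - 87)) = 4/(-4 + 1/11) = 4/(-43/11) = 4*(-11/43) = -44/43 ≈ -1.0233)
v(A) = -36*A (v(A) = (-3*A*(-4))*(-3) = (12*A)*(-3) = -36*A)
V(G) = -176*√G/43
V(v(-56))/(-9586984) = -176*12*√14/43/(-9586984) = -2112*√14/43*(-1/9586984) = 24*√14/4684549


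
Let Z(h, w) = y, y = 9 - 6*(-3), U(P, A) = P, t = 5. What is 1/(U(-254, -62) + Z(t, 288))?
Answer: -1/227 ≈ -0.0044053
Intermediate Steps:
y = 27 (y = 9 + 18 = 27)
Z(h, w) = 27
1/(U(-254, -62) + Z(t, 288)) = 1/(-254 + 27) = 1/(-227) = -1/227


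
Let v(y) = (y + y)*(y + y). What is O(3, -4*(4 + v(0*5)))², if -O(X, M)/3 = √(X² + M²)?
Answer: 2385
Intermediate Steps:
v(y) = 4*y² (v(y) = (2*y)*(2*y) = 4*y²)
O(X, M) = -3*√(M² + X²) (O(X, M) = -3*√(X² + M²) = -3*√(M² + X²))
O(3, -4*(4 + v(0*5)))² = (-3*√((-4*(4 + 4*(0*5)²))² + 3²))² = (-3*√((-4*(4 + 4*0²))² + 9))² = (-3*√((-4*(4 + 4*0))² + 9))² = (-3*√((-4*(4 + 0))² + 9))² = (-3*√((-4*4)² + 9))² = (-3*√((-16)² + 9))² = (-3*√(256 + 9))² = (-3*√265)² = 2385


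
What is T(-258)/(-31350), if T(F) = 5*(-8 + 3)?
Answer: 1/1254 ≈ 0.00079745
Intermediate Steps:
T(F) = -25 (T(F) = 5*(-5) = -25)
T(-258)/(-31350) = -25/(-31350) = -25*(-1/31350) = 1/1254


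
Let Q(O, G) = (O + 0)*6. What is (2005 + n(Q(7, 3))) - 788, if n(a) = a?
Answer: 1259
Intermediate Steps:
Q(O, G) = 6*O (Q(O, G) = O*6 = 6*O)
(2005 + n(Q(7, 3))) - 788 = (2005 + 6*7) - 788 = (2005 + 42) - 788 = 2047 - 788 = 1259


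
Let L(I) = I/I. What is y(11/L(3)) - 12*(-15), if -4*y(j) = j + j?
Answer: 349/2 ≈ 174.50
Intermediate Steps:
L(I) = 1
y(j) = -j/2 (y(j) = -(j + j)/4 = -j/2)
y(11/L(3)) - 12*(-15) = -11/(2*1) - 12*(-15) = -11/2 + 180 = 349/2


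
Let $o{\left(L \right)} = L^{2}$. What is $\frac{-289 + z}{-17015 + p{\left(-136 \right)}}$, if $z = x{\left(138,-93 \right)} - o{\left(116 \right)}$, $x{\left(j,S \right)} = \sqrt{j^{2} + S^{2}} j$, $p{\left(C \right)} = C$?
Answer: $\frac{13745}{17151} - \frac{138 \sqrt{3077}}{5717} \approx -0.53757$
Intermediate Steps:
$x{\left(j,S \right)} = j \sqrt{S^{2} + j^{2}}$ ($x{\left(j,S \right)} = \sqrt{S^{2} + j^{2}} j = j \sqrt{S^{2} + j^{2}}$)
$z = -13456 + 414 \sqrt{3077}$ ($z = 138 \sqrt{\left(-93\right)^{2} + 138^{2}} - 116^{2} = 138 \sqrt{8649 + 19044} - 13456 = 138 \sqrt{27693} - 13456 = 138 \cdot 3 \sqrt{3077} - 13456 = 414 \sqrt{3077} - 13456 = -13456 + 414 \sqrt{3077} \approx 9508.9$)
$\frac{-289 + z}{-17015 + p{\left(-136 \right)}} = \frac{-289 - \left(13456 - 414 \sqrt{3077}\right)}{-17015 - 136} = \frac{-13745 + 414 \sqrt{3077}}{-17151} = \left(-13745 + 414 \sqrt{3077}\right) \left(- \frac{1}{17151}\right) = \frac{13745}{17151} - \frac{138 \sqrt{3077}}{5717}$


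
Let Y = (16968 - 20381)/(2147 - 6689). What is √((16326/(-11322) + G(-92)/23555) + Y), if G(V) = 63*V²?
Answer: √2028359040326638972410/9613529070 ≈ 4.6848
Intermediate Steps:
Y = 3413/4542 (Y = -3413/(-4542) = -3413*(-1/4542) = 3413/4542 ≈ 0.75143)
√((16326/(-11322) + G(-92)/23555) + Y) = √((16326/(-11322) + (63*(-92)²)/23555) + 3413/4542) = √((16326*(-1/11322) + (63*8464)*(1/23555)) + 3413/4542) = √((-907/629 + 533232*(1/23555)) + 3413/4542) = √((-907/629 + 76176/3365) + 3413/4542) = √(44862649/2116585 + 3413/4542) = √(210990056363/9613529070) = √2028359040326638972410/9613529070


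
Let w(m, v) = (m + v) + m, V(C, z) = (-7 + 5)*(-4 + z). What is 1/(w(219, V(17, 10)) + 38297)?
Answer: 1/38723 ≈ 2.5824e-5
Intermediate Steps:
V(C, z) = 8 - 2*z (V(C, z) = -2*(-4 + z) = 8 - 2*z)
w(m, v) = v + 2*m
1/(w(219, V(17, 10)) + 38297) = 1/(((8 - 2*10) + 2*219) + 38297) = 1/(((8 - 20) + 438) + 38297) = 1/((-12 + 438) + 38297) = 1/(426 + 38297) = 1/38723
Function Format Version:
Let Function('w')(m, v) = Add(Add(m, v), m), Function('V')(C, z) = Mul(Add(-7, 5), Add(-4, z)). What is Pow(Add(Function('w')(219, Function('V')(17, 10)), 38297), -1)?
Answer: Rational(1, 38723) ≈ 2.5824e-5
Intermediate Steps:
Function('V')(C, z) = Add(8, Mul(-2, z)) (Function('V')(C, z) = Mul(-2, Add(-4, z)) = Add(8, Mul(-2, z)))
Function('w')(m, v) = Add(v, Mul(2, m))
Pow(Add(Function('w')(219, Function('V')(17, 10)), 38297), -1) = Pow(Add(Add(Add(8, Mul(-2, 10)), Mul(2, 219)), 38297), -1) = Pow(Add(Add(Add(8, -20), 438), 38297), -1) = Pow(Add(Add(-12, 438), 38297), -1) = Pow(Add(426, 38297), -1) = Pow(38723, -1) = Rational(1, 38723)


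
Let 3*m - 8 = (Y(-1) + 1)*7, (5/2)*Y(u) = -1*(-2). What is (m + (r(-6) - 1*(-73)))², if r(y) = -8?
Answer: 1162084/225 ≈ 5164.8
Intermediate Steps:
Y(u) = ⅘ (Y(u) = 2*(-1*(-2))/5 = (⅖)*2 = ⅘)
m = 103/15 (m = 8/3 + ((⅘ + 1)*7)/3 = 8/3 + ((9/5)*7)/3 = 8/3 + (⅓)*(63/5) = 8/3 + 21/5 = 103/15 ≈ 6.8667)
(m + (r(-6) - 1*(-73)))² = (103/15 + (-8 - 1*(-73)))² = (103/15 + (-8 + 73))² = (103/15 + 65)² = (1078/15)² = 1162084/225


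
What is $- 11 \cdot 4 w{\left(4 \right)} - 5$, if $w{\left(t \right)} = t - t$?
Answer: $-5$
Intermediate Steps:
$w{\left(t \right)} = 0$
$- 11 \cdot 4 w{\left(4 \right)} - 5 = - 11 \cdot 4 \cdot 0 - 5 = \left(-11\right) 0 - 5 = 0 - 5 = -5$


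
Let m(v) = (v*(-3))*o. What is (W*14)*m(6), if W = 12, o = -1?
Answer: 3024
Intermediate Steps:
m(v) = 3*v (m(v) = (v*(-3))*(-1) = -3*v*(-1) = 3*v)
(W*14)*m(6) = (12*14)*(3*6) = 168*18 = 3024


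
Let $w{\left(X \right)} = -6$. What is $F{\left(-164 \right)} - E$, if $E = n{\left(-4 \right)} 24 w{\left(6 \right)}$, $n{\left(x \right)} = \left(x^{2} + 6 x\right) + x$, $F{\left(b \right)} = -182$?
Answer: $-1910$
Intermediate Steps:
$n{\left(x \right)} = x^{2} + 7 x$
$E = 1728$ ($E = - 4 \left(7 - 4\right) 24 \left(-6\right) = \left(-4\right) 3 \cdot 24 \left(-6\right) = \left(-12\right) 24 \left(-6\right) = \left(-288\right) \left(-6\right) = 1728$)
$F{\left(-164 \right)} - E = -182 - 1728 = -1910$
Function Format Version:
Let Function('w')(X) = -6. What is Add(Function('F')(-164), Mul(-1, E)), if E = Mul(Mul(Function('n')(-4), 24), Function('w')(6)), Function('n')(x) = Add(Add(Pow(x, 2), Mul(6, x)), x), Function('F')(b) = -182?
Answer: -1910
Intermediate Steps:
Function('n')(x) = Add(Pow(x, 2), Mul(7, x))
E = 1728 (E = Mul(Mul(Mul(-4, Add(7, -4)), 24), -6) = Mul(Mul(Mul(-4, 3), 24), -6) = Mul(Mul(-12, 24), -6) = Mul(-288, -6) = 1728)
Add(Function('F')(-164), Mul(-1, E)) = Add(-182, Mul(-1, 1728)) = Add(-182, -1728) = -1910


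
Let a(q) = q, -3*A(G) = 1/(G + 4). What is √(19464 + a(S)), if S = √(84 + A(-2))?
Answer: √(700704 + 6*√3018)/6 ≈ 139.55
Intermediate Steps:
A(G) = -1/(3*(4 + G)) (A(G) = -1/(3*(G + 4)) = -1/(3*(4 + G)))
S = √3018/6 (S = √(84 - 1/(12 + 3*(-2))) = √(84 - 1/(12 - 6)) = √(84 - 1/6) = √(84 - 1*⅙) = √(84 - ⅙) = √(503/6) = √3018/6 ≈ 9.1561)
√(19464 + a(S)) = √(19464 + √3018/6)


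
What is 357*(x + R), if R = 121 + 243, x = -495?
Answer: -46767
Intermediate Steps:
R = 364
357*(x + R) = 357*(-495 + 364) = 357*(-131) = -46767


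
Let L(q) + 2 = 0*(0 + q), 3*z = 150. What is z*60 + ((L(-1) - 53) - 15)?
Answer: 2930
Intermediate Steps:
z = 50 (z = (⅓)*150 = 50)
L(q) = -2 (L(q) = -2 + 0*(0 + q) = -2 + 0*q = -2 + 0 = -2)
z*60 + ((L(-1) - 53) - 15) = 50*60 + ((-2 - 53) - 15) = 3000 + (-55 - 15) = 3000 - 70 = 2930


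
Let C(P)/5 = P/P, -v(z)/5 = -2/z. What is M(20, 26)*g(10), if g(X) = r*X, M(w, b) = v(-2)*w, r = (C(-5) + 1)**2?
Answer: -36000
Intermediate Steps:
v(z) = 10/z (v(z) = -(-10)/z = 10/z)
C(P) = 5 (C(P) = 5*(P/P) = 5*1 = 5)
r = 36 (r = (5 + 1)**2 = 6**2 = 36)
M(w, b) = -5*w (M(w, b) = (10/(-2))*w = (10*(-1/2))*w = -5*w)
g(X) = 36*X
M(20, 26)*g(10) = (-5*20)*(36*10) = -100*360 = -36000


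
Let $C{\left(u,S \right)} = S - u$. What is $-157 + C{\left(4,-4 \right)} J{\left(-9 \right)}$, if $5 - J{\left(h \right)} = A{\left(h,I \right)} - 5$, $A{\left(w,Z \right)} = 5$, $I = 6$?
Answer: $-197$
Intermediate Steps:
$J{\left(h \right)} = 5$ ($J{\left(h \right)} = 5 - \left(5 - 5\right) = 5 - 0 = 5 + 0 = 5$)
$-157 + C{\left(4,-4 \right)} J{\left(-9 \right)} = -157 + \left(-4 - 4\right) 5 = -157 - 40 = -197$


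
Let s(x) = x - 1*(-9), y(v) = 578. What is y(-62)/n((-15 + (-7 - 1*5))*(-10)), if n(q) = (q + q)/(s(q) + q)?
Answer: 17629/30 ≈ 587.63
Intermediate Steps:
s(x) = 9 + x (s(x) = x + 9 = 9 + x)
n(q) = 2*q/(9 + 2*q) (n(q) = (q + q)/((9 + q) + q) = (2*q)/(9 + 2*q) = 2*q/(9 + 2*q))
y(-62)/n((-15 + (-7 - 1*5))*(-10)) = 578/((2*((-15 + (-7 - 1*5))*(-10))/(9 + 2*((-15 + (-7 - 1*5))*(-10))))) = 578/((2*((-15 + (-7 - 5))*(-10))/(9 + 2*((-15 + (-7 - 5))*(-10))))) = 578/((2*((-15 - 12)*(-10))/(9 + 2*((-15 - 12)*(-10))))) = 578/((2*(-27*(-10))/(9 + 2*(-27*(-10))))) = 578/((2*270/(9 + 2*270))) = 578/((2*270/(9 + 540))) = 578/((2*270/549)) = 578/((2*270*(1/549))) = 578/(60/61) = 578*(61/60) = 17629/30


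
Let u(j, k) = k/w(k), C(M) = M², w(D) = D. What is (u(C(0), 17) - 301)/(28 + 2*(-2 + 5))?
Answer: -150/17 ≈ -8.8235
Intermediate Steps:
u(j, k) = 1 (u(j, k) = k/k = 1)
(u(C(0), 17) - 301)/(28 + 2*(-2 + 5)) = (1 - 301)/(28 + 2*(-2 + 5)) = -300/(28 + 2*3) = -300/(28 + 6) = -300/34 = -300*1/34 = -150/17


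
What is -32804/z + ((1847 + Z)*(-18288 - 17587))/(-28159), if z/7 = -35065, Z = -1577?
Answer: 2378462221586/6911767345 ≈ 344.12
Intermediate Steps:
z = -245455 (z = 7*(-35065) = -245455)
-32804/z + ((1847 + Z)*(-18288 - 17587))/(-28159) = -32804/(-245455) + ((1847 - 1577)*(-18288 - 17587))/(-28159) = -32804*(-1/245455) + (270*(-35875))*(-1/28159) = 32804/245455 - 9686250*(-1/28159) = 32804/245455 + 9686250/28159 = 2378462221586/6911767345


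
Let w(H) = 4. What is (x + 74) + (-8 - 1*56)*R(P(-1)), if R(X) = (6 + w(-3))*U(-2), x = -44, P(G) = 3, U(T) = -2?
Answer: 1310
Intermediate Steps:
R(X) = -20 (R(X) = (6 + 4)*(-2) = 10*(-2) = -20)
(x + 74) + (-8 - 1*56)*R(P(-1)) = (-44 + 74) + (-8 - 1*56)*(-20) = 30 + (-8 - 56)*(-20) = 30 - 64*(-20) = 30 + 1280 = 1310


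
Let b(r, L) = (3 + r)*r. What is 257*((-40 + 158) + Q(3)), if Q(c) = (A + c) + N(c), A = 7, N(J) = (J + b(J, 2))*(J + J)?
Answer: 65278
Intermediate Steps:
b(r, L) = r*(3 + r)
N(J) = 2*J*(J + J*(3 + J)) (N(J) = (J + J*(3 + J))*(J + J) = (J + J*(3 + J))*(2*J) = 2*J*(J + J*(3 + J)))
Q(c) = 7 + c + 2*c²*(4 + c) (Q(c) = (7 + c) + 2*c²*(4 + c) = 7 + c + 2*c²*(4 + c))
257*((-40 + 158) + Q(3)) = 257*((-40 + 158) + (7 + 3 + 2*3²*(4 + 3))) = 257*(118 + (7 + 3 + 2*9*7)) = 257*(118 + (7 + 3 + 126)) = 257*(118 + 136) = 257*254 = 65278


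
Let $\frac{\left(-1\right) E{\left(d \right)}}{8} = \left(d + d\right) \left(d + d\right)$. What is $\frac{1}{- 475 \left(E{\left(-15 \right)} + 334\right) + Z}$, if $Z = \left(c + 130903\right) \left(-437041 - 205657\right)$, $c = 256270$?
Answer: $- \frac{1}{248832051404} \approx -4.0188 \cdot 10^{-12}$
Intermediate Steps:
$E{\left(d \right)} = - 32 d^{2}$ ($E{\left(d \right)} = - 8 \left(d + d\right) \left(d + d\right) = - 8 \cdot 2 d 2 d = - 8 \cdot 4 d^{2} = - 32 d^{2}$)
$Z = -248835312754$ ($Z = \left(256270 + 130903\right) \left(-437041 - 205657\right) = 387173 \left(-642698\right) = -248835312754$)
$\frac{1}{- 475 \left(E{\left(-15 \right)} + 334\right) + Z} = \frac{1}{- 475 \left(- 32 \left(-15\right)^{2} + 334\right) - 248835312754} = \frac{1}{- 475 \left(\left(-32\right) 225 + 334\right) - 248835312754} = \frac{1}{- 475 \left(-7200 + 334\right) - 248835312754} = \frac{1}{\left(-475\right) \left(-6866\right) - 248835312754} = \frac{1}{3261350 - 248835312754} = \frac{1}{-248832051404} = - \frac{1}{248832051404}$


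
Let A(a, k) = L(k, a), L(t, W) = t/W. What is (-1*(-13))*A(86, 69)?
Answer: 897/86 ≈ 10.430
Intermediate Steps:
A(a, k) = k/a
(-1*(-13))*A(86, 69) = (-1*(-13))*(69/86) = 13*(69*(1/86)) = 13*(69/86) = 897/86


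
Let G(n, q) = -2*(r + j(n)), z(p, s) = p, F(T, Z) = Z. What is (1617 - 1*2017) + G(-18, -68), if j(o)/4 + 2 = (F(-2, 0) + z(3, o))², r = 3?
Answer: -462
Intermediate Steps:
j(o) = 28 (j(o) = -8 + 4*(0 + 3)² = -8 + 4*3² = -8 + 4*9 = -8 + 36 = 28)
G(n, q) = -62 (G(n, q) = -2*(3 + 28) = -2*31 = -62)
(1617 - 1*2017) + G(-18, -68) = (1617 - 1*2017) - 62 = (1617 - 2017) - 62 = -400 - 62 = -462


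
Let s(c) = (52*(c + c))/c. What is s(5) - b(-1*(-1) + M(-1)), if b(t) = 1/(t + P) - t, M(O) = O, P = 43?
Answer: 4471/43 ≈ 103.98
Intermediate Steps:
b(t) = 1/(43 + t) - t (b(t) = 1/(t + 43) - t = 1/(43 + t) - t)
s(c) = 104 (s(c) = (52*(2*c))/c = (104*c)/c = 104)
s(5) - b(-1*(-1) + M(-1)) = 104 - (1 - (-1*(-1) - 1)² - 43*(-1*(-1) - 1))/(43 + (-1*(-1) - 1)) = 104 - (1 - (1 - 1)² - 43*(1 - 1))/(43 + (1 - 1)) = 104 - (1 - 1*0² - 43*0)/(43 + 0) = 104 - (1 - 1*0 + 0)/43 = 104 - (1 + 0 + 0)/43 = 104 - 1/43 = 4471/43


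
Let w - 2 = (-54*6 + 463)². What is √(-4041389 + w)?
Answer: I*√4022066 ≈ 2005.5*I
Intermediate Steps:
w = 19323 (w = 2 + (-54*6 + 463)² = 2 + (-324 + 463)² = 2 + 139² = 2 + 19321 = 19323)
√(-4041389 + w) = √(-4041389 + 19323) = √(-4022066) = I*√4022066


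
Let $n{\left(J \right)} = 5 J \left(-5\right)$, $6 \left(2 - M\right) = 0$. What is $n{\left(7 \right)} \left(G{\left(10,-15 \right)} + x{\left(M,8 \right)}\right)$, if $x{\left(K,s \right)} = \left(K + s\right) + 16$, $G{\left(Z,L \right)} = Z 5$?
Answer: $-13300$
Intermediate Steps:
$M = 2$ ($M = 2 - 0 = 2 + 0 = 2$)
$G{\left(Z,L \right)} = 5 Z$
$n{\left(J \right)} = - 25 J$
$x{\left(K,s \right)} = 16 + K + s$
$n{\left(7 \right)} \left(G{\left(10,-15 \right)} + x{\left(M,8 \right)}\right) = \left(-25\right) 7 \left(5 \cdot 10 + \left(16 + 2 + 8\right)\right) = - 175 \left(50 + 26\right) = \left(-175\right) 76 = -13300$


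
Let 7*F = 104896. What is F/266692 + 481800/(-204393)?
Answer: -10452445608/4542498163 ≈ -2.3010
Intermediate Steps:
F = 104896/7 (F = (1/7)*104896 = 104896/7 ≈ 14985.)
F/266692 + 481800/(-204393) = (104896/7)/266692 + 481800/(-204393) = (104896/7)*(1/266692) + 481800*(-1/204393) = 26224/466711 - 160600/68131 = -10452445608/4542498163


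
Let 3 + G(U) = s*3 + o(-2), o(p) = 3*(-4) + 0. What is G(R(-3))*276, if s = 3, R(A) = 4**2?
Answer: -1656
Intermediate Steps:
R(A) = 16
o(p) = -12 (o(p) = -12 + 0 = -12)
G(U) = -6 (G(U) = -3 + (3*3 - 12) = -3 + (9 - 12) = -3 - 3 = -6)
G(R(-3))*276 = -6*276 = -1656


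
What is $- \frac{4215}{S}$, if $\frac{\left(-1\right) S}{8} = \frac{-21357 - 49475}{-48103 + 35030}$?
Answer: $\frac{55102695}{566656} \approx 97.242$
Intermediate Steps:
$S = - \frac{566656}{13073}$ ($S = - 8 \frac{-21357 - 49475}{-48103 + 35030} = - 8 \left(- \frac{70832}{-13073}\right) = - 8 \left(\left(-70832\right) \left(- \frac{1}{13073}\right)\right) = \left(-8\right) \frac{70832}{13073} = - \frac{566656}{13073} \approx -43.346$)
$- \frac{4215}{S} = - \frac{4215}{- \frac{566656}{13073}} = \left(-4215\right) \left(- \frac{13073}{566656}\right) = \frac{55102695}{566656}$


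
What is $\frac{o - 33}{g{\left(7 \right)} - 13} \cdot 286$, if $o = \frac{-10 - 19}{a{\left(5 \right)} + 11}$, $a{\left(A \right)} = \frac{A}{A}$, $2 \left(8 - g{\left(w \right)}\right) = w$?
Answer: $\frac{3575}{3} \approx 1191.7$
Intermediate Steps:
$g{\left(w \right)} = 8 - \frac{w}{2}$
$a{\left(A \right)} = 1$
$o = - \frac{29}{12}$ ($o = \frac{-10 - 19}{1 + 11} = - \frac{29}{12} \approx -2.4167$)
$\frac{o - 33}{g{\left(7 \right)} - 13} \cdot 286 = \frac{- \frac{29}{12} - 33}{\left(8 - \frac{7}{2}\right) - 13} \cdot 286 = - \frac{425}{12 \left(\left(8 - \frac{7}{2}\right) - 13\right)} 286 = - \frac{425}{12 \left(\frac{9}{2} - 13\right)} 286 = - \frac{425}{12 \left(- \frac{17}{2}\right)} 286 = \left(- \frac{425}{12}\right) \left(- \frac{2}{17}\right) 286 = \frac{25}{6} \cdot 286 = \frac{3575}{3}$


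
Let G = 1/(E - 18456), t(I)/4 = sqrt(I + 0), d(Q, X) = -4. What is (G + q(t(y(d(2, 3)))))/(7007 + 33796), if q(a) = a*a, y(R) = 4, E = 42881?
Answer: 521067/332204425 ≈ 0.0015685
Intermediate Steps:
t(I) = 4*sqrt(I) (t(I) = 4*sqrt(I + 0) = 4*sqrt(I))
q(a) = a**2
G = 1/24425 (G = 1/(42881 - 18456) = 1/24425 ≈ 4.0942e-5)
(G + q(t(y(d(2, 3)))))/(7007 + 33796) = (1/24425 + (4*sqrt(4))**2)/(7007 + 33796) = (1/24425 + (4*2)**2)/40803 = (1/24425 + 8**2)*(1/40803) = (1/24425 + 64)*(1/40803) = (1563201/24425)*(1/40803) = 521067/332204425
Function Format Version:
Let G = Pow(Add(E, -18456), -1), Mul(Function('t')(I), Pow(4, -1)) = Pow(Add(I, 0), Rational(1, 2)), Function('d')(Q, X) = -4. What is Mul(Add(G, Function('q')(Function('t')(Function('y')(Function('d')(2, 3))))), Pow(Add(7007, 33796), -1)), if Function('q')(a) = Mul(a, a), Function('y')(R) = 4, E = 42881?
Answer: Rational(521067, 332204425) ≈ 0.0015685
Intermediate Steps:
Function('t')(I) = Mul(4, Pow(I, Rational(1, 2))) (Function('t')(I) = Mul(4, Pow(Add(I, 0), Rational(1, 2))) = Mul(4, Pow(I, Rational(1, 2))))
Function('q')(a) = Pow(a, 2)
G = Rational(1, 24425) (G = Pow(Add(42881, -18456), -1) = Pow(24425, -1) = Rational(1, 24425) ≈ 4.0942e-5)
Mul(Add(G, Function('q')(Function('t')(Function('y')(Function('d')(2, 3))))), Pow(Add(7007, 33796), -1)) = Mul(Add(Rational(1, 24425), Pow(Mul(4, Pow(4, Rational(1, 2))), 2)), Pow(Add(7007, 33796), -1)) = Mul(Add(Rational(1, 24425), Pow(Mul(4, 2), 2)), Pow(40803, -1)) = Mul(Add(Rational(1, 24425), Pow(8, 2)), Rational(1, 40803)) = Mul(Add(Rational(1, 24425), 64), Rational(1, 40803)) = Mul(Rational(1563201, 24425), Rational(1, 40803)) = Rational(521067, 332204425)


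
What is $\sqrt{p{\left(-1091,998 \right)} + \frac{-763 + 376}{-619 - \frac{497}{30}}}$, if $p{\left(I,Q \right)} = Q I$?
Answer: $\frac{26 i \sqrt{585562270657}}{19067} \approx 1043.5 i$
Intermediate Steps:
$p{\left(I,Q \right)} = I Q$
$\sqrt{p{\left(-1091,998 \right)} + \frac{-763 + 376}{-619 - \frac{497}{30}}} = \sqrt{\left(-1091\right) 998 + \frac{-763 + 376}{-619 - \frac{497}{30}}} = \sqrt{-1088818 + \frac{1}{-619 - \frac{497}{30}} \left(-387\right)} = \sqrt{-1088818 + \frac{1}{- \frac{19067}{30}} \left(-387\right)} = \sqrt{-1088818 - - \frac{11610}{19067}} = \sqrt{-1088818 + \frac{11610}{19067}} = \sqrt{- \frac{20760481196}{19067}} = \frac{26 i \sqrt{585562270657}}{19067}$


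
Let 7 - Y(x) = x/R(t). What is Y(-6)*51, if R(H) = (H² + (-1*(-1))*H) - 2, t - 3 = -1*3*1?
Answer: 204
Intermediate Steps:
t = 0 (t = 3 - 1*3*1 = 3 - 3*1 = 3 - 3 = 0)
R(H) = -2 + H + H² (R(H) = (H² + 1*H) - 2 = (H² + H) - 2 = (H + H²) - 2 = -2 + H + H²)
Y(x) = 7 + x/2 (Y(x) = 7 - x/(-2 + 0 + 0²) = 7 - x/(-2 + 0 + 0) = 7 - x/(-2) = 7 - x*(-1)/2 = 7 - (-1)*x/2 = 7 + x/2)
Y(-6)*51 = (7 + (½)*(-6))*51 = (7 - 3)*51 = 4*51 = 204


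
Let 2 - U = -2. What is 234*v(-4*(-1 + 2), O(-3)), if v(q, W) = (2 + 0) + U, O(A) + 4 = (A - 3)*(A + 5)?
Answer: 1404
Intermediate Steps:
O(A) = -4 + (-3 + A)*(5 + A) (O(A) = -4 + (A - 3)*(A + 5) = -4 + (-3 + A)*(5 + A))
U = 4 (U = 2 - 1*(-2) = 2 + 2 = 4)
v(q, W) = 6 (v(q, W) = (2 + 0) + 4 = 2 + 4 = 6)
234*v(-4*(-1 + 2), O(-3)) = 234*6 = 1404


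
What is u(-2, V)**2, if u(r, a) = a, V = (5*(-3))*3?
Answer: 2025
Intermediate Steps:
V = -45 (V = -15*3 = -45)
u(-2, V)**2 = (-45)**2 = 2025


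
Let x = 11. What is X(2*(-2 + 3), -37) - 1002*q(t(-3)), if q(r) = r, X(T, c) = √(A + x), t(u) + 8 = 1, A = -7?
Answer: 7016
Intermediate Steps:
t(u) = -7 (t(u) = -8 + 1 = -7)
X(T, c) = 2 (X(T, c) = √(-7 + 11) = √4 = 2)
X(2*(-2 + 3), -37) - 1002*q(t(-3)) = 2 - 1002*(-7) = 2 + 7014 = 7016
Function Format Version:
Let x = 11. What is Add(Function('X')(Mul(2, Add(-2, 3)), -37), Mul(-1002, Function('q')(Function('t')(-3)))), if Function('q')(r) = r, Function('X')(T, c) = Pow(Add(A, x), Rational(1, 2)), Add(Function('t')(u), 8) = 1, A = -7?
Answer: 7016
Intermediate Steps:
Function('t')(u) = -7 (Function('t')(u) = Add(-8, 1) = -7)
Function('X')(T, c) = 2 (Function('X')(T, c) = Pow(Add(-7, 11), Rational(1, 2)) = Pow(4, Rational(1, 2)) = 2)
Add(Function('X')(Mul(2, Add(-2, 3)), -37), Mul(-1002, Function('q')(Function('t')(-3)))) = Add(2, Mul(-1002, -7)) = Add(2, 7014) = 7016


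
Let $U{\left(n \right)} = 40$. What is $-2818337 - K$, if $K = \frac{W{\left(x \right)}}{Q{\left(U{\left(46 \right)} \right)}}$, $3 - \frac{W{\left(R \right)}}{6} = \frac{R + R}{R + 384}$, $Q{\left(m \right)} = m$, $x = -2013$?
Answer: $- \frac{10202380227}{3620} \approx -2.8183 \cdot 10^{6}$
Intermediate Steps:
$W{\left(R \right)} = 18 - \frac{12 R}{384 + R}$ ($W{\left(R \right)} = 18 - 6 \frac{R + R}{R + 384} = 18 - 6 \frac{2 R}{384 + R} = 18 - \frac{12 R}{384 + R}$)
$K = \frac{287}{3620}$ ($K = \frac{6 \frac{1}{384 - 2013} \left(1152 - 2013\right)}{40} = 6 \frac{1}{-1629} \left(-861\right) \frac{1}{40} = 6 \left(- \frac{1}{1629}\right) \left(-861\right) \frac{1}{40} = \frac{574}{181} \cdot \frac{1}{40} = \frac{287}{3620} \approx 0.079282$)
$-2818337 - K = -2818337 - \frac{287}{3620} = - \frac{10202380227}{3620}$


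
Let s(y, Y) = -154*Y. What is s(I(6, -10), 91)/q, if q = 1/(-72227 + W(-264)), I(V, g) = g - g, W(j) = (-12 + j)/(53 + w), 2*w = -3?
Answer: 104263221062/103 ≈ 1.0123e+9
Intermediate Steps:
w = -3/2 (w = (½)*(-3) = -3/2 ≈ -1.5000)
W(j) = -24/103 + 2*j/103 (W(j) = (-12 + j)/(53 - 3/2) = (-12 + j)/(103/2) = (-12 + j)*(2/103) = -24/103 + 2*j/103)
I(V, g) = 0
q = -103/7439933 (q = 1/(-72227 + (-24/103 + (2/103)*(-264))) = 1/(-72227 + (-24/103 - 528/103)) = 1/(-72227 - 552/103) = 1/(-7439933/103) = -103/7439933 ≈ -1.3844e-5)
s(I(6, -10), 91)/q = (-154*91)/(-103/7439933) = -14014*(-7439933/103) = 104263221062/103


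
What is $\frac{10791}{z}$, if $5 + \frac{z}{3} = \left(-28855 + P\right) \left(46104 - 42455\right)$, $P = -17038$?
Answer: $- \frac{3597}{167463562} \approx -2.1479 \cdot 10^{-5}$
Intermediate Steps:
$z = -502390686$ ($z = -15 + 3 \left(-28855 - 17038\right) \left(46104 - 42455\right) = -15 + 3 \left(\left(-45893\right) 3649\right) = -15 + 3 \left(-167463557\right) = -15 - 502390671 = -502390686$)
$\frac{10791}{z} = \frac{10791}{-502390686} = 10791 \left(- \frac{1}{502390686}\right) = - \frac{3597}{167463562}$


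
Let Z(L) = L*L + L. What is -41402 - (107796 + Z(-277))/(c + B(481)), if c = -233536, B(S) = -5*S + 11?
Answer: -4883894806/117965 ≈ -41401.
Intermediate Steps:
B(S) = 11 - 5*S
Z(L) = L + L² (Z(L) = L² + L = L + L²)
-41402 - (107796 + Z(-277))/(c + B(481)) = -41402 - (107796 - 277*(1 - 277))/(-233536 + (11 - 5*481)) = -41402 - (107796 - 277*(-276))/(-233536 + (11 - 2405)) = -41402 - (107796 + 76452)/(-233536 - 2394) = -41402 - 184248/(-235930) = -41402 - 184248*(-1)/235930 = -41402 - 1*(-92124/117965) = -41402 + 92124/117965 = -4883894806/117965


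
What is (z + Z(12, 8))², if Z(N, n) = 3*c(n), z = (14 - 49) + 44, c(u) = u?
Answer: 1089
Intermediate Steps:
z = 9 (z = -35 + 44 = 9)
Z(N, n) = 3*n
(z + Z(12, 8))² = (9 + 3*8)² = (9 + 24)² = 33² = 1089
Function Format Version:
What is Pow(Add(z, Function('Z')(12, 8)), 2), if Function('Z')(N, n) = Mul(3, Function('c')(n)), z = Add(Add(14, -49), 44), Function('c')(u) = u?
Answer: 1089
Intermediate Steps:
z = 9 (z = Add(-35, 44) = 9)
Function('Z')(N, n) = Mul(3, n)
Pow(Add(z, Function('Z')(12, 8)), 2) = Pow(Add(9, Mul(3, 8)), 2) = Pow(Add(9, 24), 2) = Pow(33, 2) = 1089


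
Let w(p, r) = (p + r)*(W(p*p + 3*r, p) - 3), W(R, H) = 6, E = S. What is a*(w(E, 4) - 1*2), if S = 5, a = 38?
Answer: 950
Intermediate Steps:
E = 5
w(p, r) = 3*p + 3*r (w(p, r) = (p + r)*(6 - 3) = (p + r)*3 = 3*p + 3*r)
a*(w(E, 4) - 1*2) = 38*((3*5 + 3*4) - 1*2) = 38*((15 + 12) - 2) = 38*(27 - 2) = 38*25 = 950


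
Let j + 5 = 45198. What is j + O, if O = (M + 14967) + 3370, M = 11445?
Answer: 74975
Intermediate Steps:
j = 45193 (j = -5 + 45198 = 45193)
O = 29782 (O = (11445 + 14967) + 3370 = 26412 + 3370 = 29782)
j + O = 45193 + 29782 = 74975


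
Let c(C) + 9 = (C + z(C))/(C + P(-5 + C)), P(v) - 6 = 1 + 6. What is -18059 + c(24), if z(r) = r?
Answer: -668468/37 ≈ -18067.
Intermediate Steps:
P(v) = 13 (P(v) = 6 + (1 + 6) = 6 + 7 = 13)
c(C) = -9 + 2*C/(13 + C) (c(C) = -9 + (C + C)/(C + 13) = -9 + (2*C)/(13 + C) = -9 + 2*C/(13 + C))
-18059 + c(24) = -18059 + (-117 - 7*24)/(13 + 24) = -18059 + (-117 - 168)/37 = -18059 + (1/37)*(-285) = -18059 - 285/37 = -668468/37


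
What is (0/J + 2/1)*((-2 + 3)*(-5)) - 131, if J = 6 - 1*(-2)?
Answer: -141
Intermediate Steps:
J = 8 (J = 6 + 2 = 8)
(0/J + 2/1)*((-2 + 3)*(-5)) - 131 = (0/8 + 2/1)*((-2 + 3)*(-5)) - 131 = (0*(1/8) + 2*1)*(1*(-5)) - 131 = (0 + 2)*(-5) - 131 = 2*(-5) - 131 = -10 - 131 = -141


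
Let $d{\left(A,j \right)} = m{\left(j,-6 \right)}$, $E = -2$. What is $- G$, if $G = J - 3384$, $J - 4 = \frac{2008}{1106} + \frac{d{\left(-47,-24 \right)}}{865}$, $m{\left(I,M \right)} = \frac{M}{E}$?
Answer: $\frac{1615935981}{478345} \approx 3378.2$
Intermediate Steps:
$m{\left(I,M \right)} = - \frac{M}{2}$ ($m{\left(I,M \right)} = \frac{M}{-2} = M \left(- \frac{1}{2}\right) = - \frac{M}{2}$)
$d{\left(A,j \right)} = 3$ ($d{\left(A,j \right)} = \left(- \frac{1}{2}\right) \left(-6\right) = 3$)
$J = \frac{2783499}{478345}$ ($J = 4 + \left(\frac{2008}{1106} + \frac{3}{865}\right) = 4 + \left(2008 \cdot \frac{1}{1106} + 3 \cdot \frac{1}{865}\right) = 4 + \left(\frac{1004}{553} + \frac{3}{865}\right) = 4 + \frac{870119}{478345} = \frac{2783499}{478345} \approx 5.819$)
$G = - \frac{1615935981}{478345}$ ($G = \frac{2783499}{478345} - 3384 = - \frac{1615935981}{478345} \approx -3378.2$)
$- G = \left(-1\right) \left(- \frac{1615935981}{478345}\right) = \frac{1615935981}{478345}$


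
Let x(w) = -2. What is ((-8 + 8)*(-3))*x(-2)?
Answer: 0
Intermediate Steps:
((-8 + 8)*(-3))*x(-2) = ((-8 + 8)*(-3))*(-2) = (0*(-3))*(-2) = 0*(-2) = 0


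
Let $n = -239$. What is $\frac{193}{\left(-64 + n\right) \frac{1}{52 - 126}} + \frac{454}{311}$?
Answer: $\frac{4579264}{94233} \approx 48.595$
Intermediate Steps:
$\frac{193}{\left(-64 + n\right) \frac{1}{52 - 126}} + \frac{454}{311} = \frac{193}{\left(-64 - 239\right) \frac{1}{52 - 126}} + \frac{454}{311} = \frac{193}{\left(-303\right) \frac{1}{-74}} + 454 \cdot \frac{1}{311} = \frac{193}{\left(-303\right) \left(- \frac{1}{74}\right)} + \frac{454}{311} = \frac{193}{\frac{303}{74}} + \frac{454}{311} = 193 \cdot \frac{74}{303} + \frac{454}{311} = \frac{14282}{303} + \frac{454}{311} = \frac{4579264}{94233}$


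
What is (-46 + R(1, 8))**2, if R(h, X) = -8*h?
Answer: 2916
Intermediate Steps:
(-46 + R(1, 8))**2 = (-46 - 8*1)**2 = (-46 - 8)**2 = (-54)**2 = 2916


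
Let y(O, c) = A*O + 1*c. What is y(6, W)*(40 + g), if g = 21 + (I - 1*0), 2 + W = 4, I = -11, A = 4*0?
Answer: 100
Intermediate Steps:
A = 0
W = 2 (W = -2 + 4 = 2)
y(O, c) = c (y(O, c) = 0*O + 1*c = 0 + c = c)
g = 10 (g = 21 + (-11 - 1*0) = 21 + (-11 + 0) = 21 - 11 = 10)
y(6, W)*(40 + g) = 2*(40 + 10) = 2*50 = 100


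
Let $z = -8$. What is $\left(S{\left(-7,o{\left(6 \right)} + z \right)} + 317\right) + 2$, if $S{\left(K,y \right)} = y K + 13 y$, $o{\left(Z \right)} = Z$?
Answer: $307$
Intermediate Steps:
$S{\left(K,y \right)} = 13 y + K y$ ($S{\left(K,y \right)} = K y + 13 y = 13 y + K y$)
$\left(S{\left(-7,o{\left(6 \right)} + z \right)} + 317\right) + 2 = \left(\left(6 - 8\right) \left(13 - 7\right) + 317\right) + 2 = \left(\left(-2\right) 6 + 317\right) + 2 = \left(-12 + 317\right) + 2 = 305 + 2 = 307$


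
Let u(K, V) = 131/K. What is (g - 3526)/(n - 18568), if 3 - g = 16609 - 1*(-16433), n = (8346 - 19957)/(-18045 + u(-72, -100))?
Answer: 47511500615/24125884736 ≈ 1.9693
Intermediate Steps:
n = 835992/1299371 (n = (8346 - 19957)/(-18045 + 131/(-72)) = -11611/(-18045 + 131*(-1/72)) = -11611/(-18045 - 131/72) = -11611/(-1299371/72) = -11611*(-72/1299371) = 835992/1299371 ≈ 0.64338)
g = -33039 (g = 3 - (16609 - 1*(-16433)) = 3 - (16609 + 16433) = 3 - 1*33042 = 3 - 33042 = -33039)
(g - 3526)/(n - 18568) = (-33039 - 3526)/(835992/1299371 - 18568) = -36565/(-24125884736/1299371) = -36565*(-1299371/24125884736) = 47511500615/24125884736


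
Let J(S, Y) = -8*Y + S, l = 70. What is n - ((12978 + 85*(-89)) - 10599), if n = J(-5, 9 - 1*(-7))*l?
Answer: -4124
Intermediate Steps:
J(S, Y) = S - 8*Y
n = -9310 (n = (-5 - 8*(9 - 1*(-7)))*70 = (-5 - 8*(9 + 7))*70 = (-5 - 8*16)*70 = (-5 - 128)*70 = -133*70 = -9310)
n - ((12978 + 85*(-89)) - 10599) = -9310 - ((12978 + 85*(-89)) - 10599) = -9310 - ((12978 - 7565) - 10599) = -9310 - (5413 - 10599) = -9310 - 1*(-5186) = -9310 + 5186 = -4124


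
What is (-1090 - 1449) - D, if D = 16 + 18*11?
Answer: -2753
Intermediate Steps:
D = 214 (D = 16 + 198 = 214)
(-1090 - 1449) - D = (-1090 - 1449) - 1*214 = -2539 - 214 = -2753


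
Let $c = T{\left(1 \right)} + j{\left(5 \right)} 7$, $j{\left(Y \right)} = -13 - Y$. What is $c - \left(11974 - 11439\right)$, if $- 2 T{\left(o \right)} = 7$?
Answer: $- \frac{1329}{2} \approx -664.5$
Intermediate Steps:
$T{\left(o \right)} = - \frac{7}{2}$ ($T{\left(o \right)} = \left(- \frac{1}{2}\right) 7 = - \frac{7}{2}$)
$c = - \frac{259}{2}$ ($c = - \frac{7}{2} + \left(-13 - 5\right) 7 = - \frac{7}{2} - 126 = - \frac{259}{2} \approx -129.5$)
$c - \left(11974 - 11439\right) = - \frac{259}{2} - \left(11974 - 11439\right) = - \frac{259}{2} - 535 = - \frac{1329}{2}$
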